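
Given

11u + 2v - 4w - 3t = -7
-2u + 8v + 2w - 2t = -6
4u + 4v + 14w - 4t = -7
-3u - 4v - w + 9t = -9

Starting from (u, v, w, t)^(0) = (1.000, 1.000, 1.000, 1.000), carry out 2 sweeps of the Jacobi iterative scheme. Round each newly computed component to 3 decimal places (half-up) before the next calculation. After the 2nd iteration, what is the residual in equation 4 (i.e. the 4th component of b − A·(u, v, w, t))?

Iteration 1:
  u = (-7 - (2)·1.000 - (-4)·1.000 - (-3)·1.000) / (11) = -0.182
  v = (-6 - (-2)·1.000 - (2)·1.000 - (-2)·1.000) / (8) = -0.500
  w = (-7 - (4)·1.000 - (4)·1.000 - (-4)·1.000) / (14) = -0.786
  t = (-9 - (-3)·1.000 - (-4)·1.000 - (-1)·1.000) / (9) = -0.111
Iteration 2:
  u = (-7 - (2)·-0.500 - (-4)·-0.786 - (-3)·-0.111) / (11) = -0.862
  v = (-6 - (-2)·-0.182 - (2)·-0.786 - (-2)·-0.111) / (8) = -0.627
  w = (-7 - (4)·-0.182 - (4)·-0.500 - (-4)·-0.111) / (14) = -0.337
  t = (-9 - (-3)·-0.182 - (-4)·-0.500 - (-1)·-0.786) / (9) = -1.370
Residual b − A·x = (-1.722, -4.774, -1.806, -2.101)

-2.101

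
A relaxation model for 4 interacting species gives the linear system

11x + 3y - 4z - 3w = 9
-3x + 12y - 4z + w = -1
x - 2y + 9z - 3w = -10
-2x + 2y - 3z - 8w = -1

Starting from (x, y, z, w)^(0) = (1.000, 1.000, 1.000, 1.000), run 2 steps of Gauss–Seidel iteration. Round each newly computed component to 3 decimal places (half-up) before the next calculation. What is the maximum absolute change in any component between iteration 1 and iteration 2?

Iteration 1:
  x = (9 - (3)·1.000 - (-4)·1.000 - (-3)·1.000) / (11) = 1.182
  y = (-1 - (-3)·1.182 - (-4)·1.000 - (1)·1.000) / (12) = 0.462
  z = (-10 - (1)·1.182 - (-2)·0.462 - (-3)·1.000) / (9) = -0.806
  w = (-1 - (-2)·1.182 - (2)·0.462 - (-3)·-0.806) / (-8) = 0.247
Iteration 2:
  x = (9 - (3)·0.462 - (-4)·-0.806 - (-3)·0.247) / (11) = 0.466
  y = (-1 - (-3)·0.466 - (-4)·-0.806 - (1)·0.247) / (12) = -0.256
  z = (-10 - (1)·0.466 - (-2)·-0.256 - (-3)·0.247) / (9) = -1.137
  w = (-1 - (-2)·0.466 - (2)·-0.256 - (-3)·-1.137) / (-8) = 0.371
Change: (-0.716, -0.718, -0.331, 0.124) → max |·| = 0.718

0.718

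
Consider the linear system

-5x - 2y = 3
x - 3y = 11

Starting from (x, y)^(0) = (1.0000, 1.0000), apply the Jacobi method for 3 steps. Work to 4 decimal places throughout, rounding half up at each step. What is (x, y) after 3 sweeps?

Iteration 1:
  x = (3 - (-2)·1.0000) / (-5) = -1.0000
  y = (11 - (1)·1.0000) / (-3) = -3.3333
Iteration 2:
  x = (3 - (-2)·-3.3333) / (-5) = 0.7333
  y = (11 - (1)·-1.0000) / (-3) = -4.0000
Iteration 3:
  x = (3 - (-2)·-4.0000) / (-5) = 1.0000
  y = (11 - (1)·0.7333) / (-3) = -3.4222

(1.0000, -3.4222)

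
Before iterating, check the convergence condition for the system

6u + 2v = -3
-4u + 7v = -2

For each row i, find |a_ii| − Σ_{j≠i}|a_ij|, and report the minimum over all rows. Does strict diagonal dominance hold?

3

row 1: |6| − (2) = 4
row 2: |7| − (4) = 3
minimum over rows = 3 → strictly diagonally dominant (convergence guaranteed)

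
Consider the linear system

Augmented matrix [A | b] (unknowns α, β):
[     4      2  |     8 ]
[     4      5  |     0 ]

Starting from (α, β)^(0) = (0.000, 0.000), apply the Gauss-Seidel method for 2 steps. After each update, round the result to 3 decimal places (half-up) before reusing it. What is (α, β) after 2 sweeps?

Iteration 1:
  α = (8 - (2)·0.000) / (4) = 2.000
  β = (0 - (4)·2.000) / (5) = -1.600
Iteration 2:
  α = (8 - (2)·-1.600) / (4) = 2.800
  β = (0 - (4)·2.800) / (5) = -2.240

(2.800, -2.240)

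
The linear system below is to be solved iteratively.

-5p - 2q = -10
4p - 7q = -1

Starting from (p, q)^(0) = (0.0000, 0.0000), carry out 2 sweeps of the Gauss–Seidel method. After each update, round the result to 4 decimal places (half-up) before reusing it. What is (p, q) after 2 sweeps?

(1.4857, 0.9918)

Iteration 1:
  p = (-10 - (-2)·0.0000) / (-5) = 2.0000
  q = (-1 - (4)·2.0000) / (-7) = 1.2857
Iteration 2:
  p = (-10 - (-2)·1.2857) / (-5) = 1.4857
  q = (-1 - (4)·1.4857) / (-7) = 0.9918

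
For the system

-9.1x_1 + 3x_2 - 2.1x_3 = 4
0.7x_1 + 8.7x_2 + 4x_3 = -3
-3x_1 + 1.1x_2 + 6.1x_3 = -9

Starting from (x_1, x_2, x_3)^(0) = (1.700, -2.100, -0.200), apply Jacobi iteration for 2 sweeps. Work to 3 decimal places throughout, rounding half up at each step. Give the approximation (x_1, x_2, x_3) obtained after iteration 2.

Iteration 1:
  x_1 = (4 - (3)·-2.100 - (-2.1)·-0.200) / (-9.1) = -1.086
  x_2 = (-3 - (0.7)·1.700 - (4)·-0.200) / (8.7) = -0.390
  x_3 = (-9 - (-3)·1.700 - (1.1)·-2.100) / (6.1) = -0.261
Iteration 2:
  x_1 = (4 - (3)·-0.390 - (-2.1)·-0.261) / (-9.1) = -0.508
  x_2 = (-3 - (0.7)·-1.086 - (4)·-0.261) / (8.7) = -0.137
  x_3 = (-9 - (-3)·-1.086 - (1.1)·-0.390) / (6.1) = -1.939

(-0.508, -0.137, -1.939)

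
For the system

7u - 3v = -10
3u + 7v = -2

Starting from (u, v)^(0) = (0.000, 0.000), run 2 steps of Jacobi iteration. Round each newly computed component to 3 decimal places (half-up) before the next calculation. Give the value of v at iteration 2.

Iteration 1:
  u = (-10 - (-3)·0.000) / (7) = -1.429
  v = (-2 - (3)·0.000) / (7) = -0.286
Iteration 2:
  u = (-10 - (-3)·-0.286) / (7) = -1.551
  v = (-2 - (3)·-1.429) / (7) = 0.327

0.327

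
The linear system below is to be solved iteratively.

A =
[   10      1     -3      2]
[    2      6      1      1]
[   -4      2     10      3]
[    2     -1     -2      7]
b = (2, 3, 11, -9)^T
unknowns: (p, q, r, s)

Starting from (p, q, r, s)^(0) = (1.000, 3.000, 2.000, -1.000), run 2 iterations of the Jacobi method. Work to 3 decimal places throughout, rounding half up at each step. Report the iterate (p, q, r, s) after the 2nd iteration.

(0.674, 0.162, 1.551, -1.143)

Iteration 1:
  p = (2 - (1)·3.000 - (-3)·2.000 - (2)·-1.000) / (10) = 0.700
  q = (3 - (2)·1.000 - (1)·2.000 - (1)·-1.000) / (6) = 0.000
  r = (11 - (-4)·1.000 - (2)·3.000 - (3)·-1.000) / (10) = 1.200
  s = (-9 - (2)·1.000 - (-1)·3.000 - (-2)·2.000) / (7) = -0.571
Iteration 2:
  p = (2 - (1)·0.000 - (-3)·1.200 - (2)·-0.571) / (10) = 0.674
  q = (3 - (2)·0.700 - (1)·1.200 - (1)·-0.571) / (6) = 0.162
  r = (11 - (-4)·0.700 - (2)·0.000 - (3)·-0.571) / (10) = 1.551
  s = (-9 - (2)·0.700 - (-1)·0.000 - (-2)·1.200) / (7) = -1.143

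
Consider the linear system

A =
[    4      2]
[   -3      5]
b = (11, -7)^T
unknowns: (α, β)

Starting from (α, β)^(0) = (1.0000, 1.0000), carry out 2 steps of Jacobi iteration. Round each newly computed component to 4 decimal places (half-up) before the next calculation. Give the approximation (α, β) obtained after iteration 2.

(3.1500, -0.0500)

Iteration 1:
  α = (11 - (2)·1.0000) / (4) = 2.2500
  β = (-7 - (-3)·1.0000) / (5) = -0.8000
Iteration 2:
  α = (11 - (2)·-0.8000) / (4) = 3.1500
  β = (-7 - (-3)·2.2500) / (5) = -0.0500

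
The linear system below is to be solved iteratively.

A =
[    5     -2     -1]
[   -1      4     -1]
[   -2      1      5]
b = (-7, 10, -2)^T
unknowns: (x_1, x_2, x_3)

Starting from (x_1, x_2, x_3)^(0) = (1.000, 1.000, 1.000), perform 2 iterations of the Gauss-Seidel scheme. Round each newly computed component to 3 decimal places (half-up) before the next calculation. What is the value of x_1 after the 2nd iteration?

Iteration 1:
  x_1 = (-7 - (-2)·1.000 - (-1)·1.000) / (5) = -0.800
  x_2 = (10 - (-1)·-0.800 - (-1)·1.000) / (4) = 2.550
  x_3 = (-2 - (-2)·-0.800 - (1)·2.550) / (5) = -1.230
Iteration 2:
  x_1 = (-7 - (-2)·2.550 - (-1)·-1.230) / (5) = -0.626
  x_2 = (10 - (-1)·-0.626 - (-1)·-1.230) / (4) = 2.036
  x_3 = (-2 - (-2)·-0.626 - (1)·2.036) / (5) = -1.058

-0.626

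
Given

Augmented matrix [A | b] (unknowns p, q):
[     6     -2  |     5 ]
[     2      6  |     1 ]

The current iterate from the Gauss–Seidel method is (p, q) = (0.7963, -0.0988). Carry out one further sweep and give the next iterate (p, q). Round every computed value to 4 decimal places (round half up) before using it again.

(0.8004, -0.1001)

One sweep:
  p = (5 - (-2)·-0.0988) / (6) = 0.8004
  q = (1 - (2)·0.8004) / (6) = -0.1001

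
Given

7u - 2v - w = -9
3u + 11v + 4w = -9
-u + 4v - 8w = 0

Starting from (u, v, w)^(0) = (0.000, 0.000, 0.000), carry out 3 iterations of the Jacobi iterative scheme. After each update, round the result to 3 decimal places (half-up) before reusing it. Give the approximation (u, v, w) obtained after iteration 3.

(-1.455, -0.314, -0.044)

Iteration 1:
  u = (-9 - (-2)·0.000 - (-1)·0.000) / (7) = -1.286
  v = (-9 - (3)·0.000 - (4)·0.000) / (11) = -0.818
  w = (0 - (-1)·0.000 - (4)·0.000) / (-8) = 0.000
Iteration 2:
  u = (-9 - (-2)·-0.818 - (-1)·0.000) / (7) = -1.519
  v = (-9 - (3)·-1.286 - (4)·0.000) / (11) = -0.467
  w = (0 - (-1)·-1.286 - (4)·-0.818) / (-8) = -0.248
Iteration 3:
  u = (-9 - (-2)·-0.467 - (-1)·-0.248) / (7) = -1.455
  v = (-9 - (3)·-1.519 - (4)·-0.248) / (11) = -0.314
  w = (0 - (-1)·-1.519 - (4)·-0.467) / (-8) = -0.044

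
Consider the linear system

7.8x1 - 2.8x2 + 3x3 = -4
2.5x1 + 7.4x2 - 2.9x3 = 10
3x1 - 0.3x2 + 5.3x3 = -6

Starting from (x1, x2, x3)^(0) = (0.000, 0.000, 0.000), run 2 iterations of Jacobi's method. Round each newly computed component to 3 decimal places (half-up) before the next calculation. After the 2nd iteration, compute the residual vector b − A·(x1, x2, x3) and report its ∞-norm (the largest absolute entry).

2.845

Iteration 1:
  x1 = (-4 - (-2.8)·0.000 - (3)·0.000) / (7.8) = -0.513
  x2 = (10 - (2.5)·0.000 - (-2.9)·0.000) / (7.4) = 1.351
  x3 = (-6 - (3)·0.000 - (-0.3)·0.000) / (5.3) = -1.132
Iteration 2:
  x1 = (-4 - (-2.8)·1.351 - (3)·-1.132) / (7.8) = 0.408
  x2 = (10 - (2.5)·-0.513 - (-2.9)·-1.132) / (7.4) = 1.081
  x3 = (-6 - (3)·-0.513 - (-0.3)·1.351) / (5.3) = -0.765
Residual b − A·x = (-1.861, -1.238, -2.845); ∞-norm = 2.845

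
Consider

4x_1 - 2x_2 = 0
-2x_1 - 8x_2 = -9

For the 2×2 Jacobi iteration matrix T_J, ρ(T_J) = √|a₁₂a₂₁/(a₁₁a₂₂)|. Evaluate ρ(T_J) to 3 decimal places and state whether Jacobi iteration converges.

a₁₂a₂₁/(a₁₁a₂₂) = (-2)·(-2) / ((4)·(-8)) = -0.125000
ρ = √|-0.125000| = √0.125000 = 0.354
ρ < 1, so Jacobi converges

0.354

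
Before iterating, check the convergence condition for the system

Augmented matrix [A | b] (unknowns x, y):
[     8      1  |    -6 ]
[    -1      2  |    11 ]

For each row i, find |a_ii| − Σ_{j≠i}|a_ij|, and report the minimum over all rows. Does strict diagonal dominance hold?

row 1: |8| − (1) = 7
row 2: |2| − (1) = 1
minimum over rows = 1 → strictly diagonally dominant (convergence guaranteed)

1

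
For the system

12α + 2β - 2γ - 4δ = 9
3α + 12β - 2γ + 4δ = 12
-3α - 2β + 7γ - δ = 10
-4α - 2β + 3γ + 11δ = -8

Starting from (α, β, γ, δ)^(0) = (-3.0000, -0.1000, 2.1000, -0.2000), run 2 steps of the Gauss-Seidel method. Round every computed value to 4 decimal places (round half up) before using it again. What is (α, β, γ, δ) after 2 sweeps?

(0.6776, 1.4373, 2.0253, -0.7719)

Iteration 1:
  α = (9 - (2)·-0.1000 - (-2)·2.1000 - (-4)·-0.2000) / (12) = 1.0500
  β = (12 - (3)·1.0500 - (-2)·2.1000 - (4)·-0.2000) / (12) = 1.1542
  γ = (10 - (-3)·1.0500 - (-2)·1.1542 - (-1)·-0.2000) / (7) = 2.1798
  δ = (-8 - (-4)·1.0500 - (-2)·1.1542 - (3)·2.1798) / (11) = -0.7301
Iteration 2:
  α = (9 - (2)·1.1542 - (-2)·2.1798 - (-4)·-0.7301) / (12) = 0.6776
  β = (12 - (3)·0.6776 - (-2)·2.1798 - (4)·-0.7301) / (12) = 1.4373
  γ = (10 - (-3)·0.6776 - (-2)·1.4373 - (-1)·-0.7301) / (7) = 2.0253
  δ = (-8 - (-4)·0.6776 - (-2)·1.4373 - (3)·2.0253) / (11) = -0.7719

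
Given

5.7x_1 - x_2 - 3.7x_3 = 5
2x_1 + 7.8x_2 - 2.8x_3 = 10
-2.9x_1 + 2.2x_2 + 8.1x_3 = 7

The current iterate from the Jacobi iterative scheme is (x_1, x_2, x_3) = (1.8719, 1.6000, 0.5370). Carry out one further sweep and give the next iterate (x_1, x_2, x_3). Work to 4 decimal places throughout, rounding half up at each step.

(1.5065, 0.9948, 1.0998)

One sweep:
  x_1 = (5 - (-1)·1.6000 - (-3.7)·0.5370) / (5.7) = 1.5065
  x_2 = (10 - (2)·1.8719 - (-2.8)·0.5370) / (7.8) = 0.9948
  x_3 = (7 - (-2.9)·1.8719 - (2.2)·1.6000) / (8.1) = 1.0998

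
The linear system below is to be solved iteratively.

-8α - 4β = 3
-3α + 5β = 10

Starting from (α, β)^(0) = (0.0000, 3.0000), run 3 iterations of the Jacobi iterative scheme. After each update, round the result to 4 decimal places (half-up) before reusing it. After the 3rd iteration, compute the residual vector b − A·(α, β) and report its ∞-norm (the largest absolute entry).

Iteration 1:
  α = (3 - (-4)·3.0000) / (-8) = -1.8750
  β = (10 - (-3)·0.0000) / (5) = 2.0000
Iteration 2:
  α = (3 - (-4)·2.0000) / (-8) = -1.3750
  β = (10 - (-3)·-1.8750) / (5) = 0.8750
Iteration 3:
  α = (3 - (-4)·0.8750) / (-8) = -0.8125
  β = (10 - (-3)·-1.3750) / (5) = 1.1750
Residual b − A·x = (1.2000, 1.6875); ∞-norm = 1.6875

1.6875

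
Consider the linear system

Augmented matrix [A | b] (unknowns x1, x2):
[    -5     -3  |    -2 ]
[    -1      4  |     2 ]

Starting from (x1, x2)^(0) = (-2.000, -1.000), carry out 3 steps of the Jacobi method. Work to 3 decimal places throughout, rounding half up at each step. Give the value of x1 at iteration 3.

Iteration 1:
  x1 = (-2 - (-3)·-1.000) / (-5) = 1.000
  x2 = (2 - (-1)·-2.000) / (4) = 0.000
Iteration 2:
  x1 = (-2 - (-3)·0.000) / (-5) = 0.400
  x2 = (2 - (-1)·1.000) / (4) = 0.750
Iteration 3:
  x1 = (-2 - (-3)·0.750) / (-5) = -0.050
  x2 = (2 - (-1)·0.400) / (4) = 0.600

-0.050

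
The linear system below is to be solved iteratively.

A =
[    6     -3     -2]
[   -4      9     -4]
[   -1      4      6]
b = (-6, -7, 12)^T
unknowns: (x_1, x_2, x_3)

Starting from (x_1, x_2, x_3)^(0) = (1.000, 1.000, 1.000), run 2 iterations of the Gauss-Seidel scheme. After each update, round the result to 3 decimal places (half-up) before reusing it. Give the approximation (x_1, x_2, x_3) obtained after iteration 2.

Iteration 1:
  x_1 = (-6 - (-3)·1.000 - (-2)·1.000) / (6) = -0.167
  x_2 = (-7 - (-4)·-0.167 - (-4)·1.000) / (9) = -0.408
  x_3 = (12 - (-1)·-0.167 - (4)·-0.408) / (6) = 2.244
Iteration 2:
  x_1 = (-6 - (-3)·-0.408 - (-2)·2.244) / (6) = -0.456
  x_2 = (-7 - (-4)·-0.456 - (-4)·2.244) / (9) = 0.017
  x_3 = (12 - (-1)·-0.456 - (4)·0.017) / (6) = 1.913

(-0.456, 0.017, 1.913)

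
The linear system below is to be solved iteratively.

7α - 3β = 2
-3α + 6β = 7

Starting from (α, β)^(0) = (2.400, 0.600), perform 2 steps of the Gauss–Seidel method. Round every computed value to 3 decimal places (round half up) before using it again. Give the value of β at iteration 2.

1.618

Iteration 1:
  α = (2 - (-3)·0.600) / (7) = 0.543
  β = (7 - (-3)·0.543) / (6) = 1.438
Iteration 2:
  α = (2 - (-3)·1.438) / (7) = 0.902
  β = (7 - (-3)·0.902) / (6) = 1.618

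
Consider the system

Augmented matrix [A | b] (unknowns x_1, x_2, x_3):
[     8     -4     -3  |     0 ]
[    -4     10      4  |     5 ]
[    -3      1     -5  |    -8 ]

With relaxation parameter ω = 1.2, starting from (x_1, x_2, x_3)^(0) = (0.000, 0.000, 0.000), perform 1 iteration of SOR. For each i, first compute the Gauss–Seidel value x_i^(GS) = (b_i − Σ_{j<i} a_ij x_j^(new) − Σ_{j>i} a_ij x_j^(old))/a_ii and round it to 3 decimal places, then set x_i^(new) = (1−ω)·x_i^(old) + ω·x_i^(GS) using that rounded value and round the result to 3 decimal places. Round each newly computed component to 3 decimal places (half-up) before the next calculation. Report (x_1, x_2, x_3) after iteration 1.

(0.000, 0.600, 2.064)

Iteration 1:
  x_1: GS value = (0 - (-4)·0.000 - (-3)·0.000) / (8) = 0.000;  x_1 ← (1−ω)·0.000 + ω·0.000 = 0.000
  x_2: GS value = (5 - (-4)·0.000 - (4)·0.000) / (10) = 0.500;  x_2 ← (1−ω)·0.000 + ω·0.500 = 0.600
  x_3: GS value = (-8 - (-3)·0.000 - (1)·0.600) / (-5) = 1.720;  x_3 ← (1−ω)·0.000 + ω·1.720 = 2.064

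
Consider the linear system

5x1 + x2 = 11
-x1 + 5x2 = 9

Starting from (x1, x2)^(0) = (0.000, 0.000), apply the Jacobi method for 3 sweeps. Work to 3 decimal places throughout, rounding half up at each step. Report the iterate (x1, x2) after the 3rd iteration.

(1.752, 2.168)

Iteration 1:
  x1 = (11 - (1)·0.000) / (5) = 2.200
  x2 = (9 - (-1)·0.000) / (5) = 1.800
Iteration 2:
  x1 = (11 - (1)·1.800) / (5) = 1.840
  x2 = (9 - (-1)·2.200) / (5) = 2.240
Iteration 3:
  x1 = (11 - (1)·2.240) / (5) = 1.752
  x2 = (9 - (-1)·1.840) / (5) = 2.168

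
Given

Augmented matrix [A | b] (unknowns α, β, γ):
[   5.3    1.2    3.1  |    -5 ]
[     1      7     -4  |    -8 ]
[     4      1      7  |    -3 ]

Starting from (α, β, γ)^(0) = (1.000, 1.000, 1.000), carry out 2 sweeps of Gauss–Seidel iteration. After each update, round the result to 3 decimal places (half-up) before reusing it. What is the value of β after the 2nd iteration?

-0.612

Iteration 1:
  α = (-5 - (1.2)·1.000 - (3.1)·1.000) / (5.3) = -1.755
  β = (-8 - (1)·-1.755 - (-4)·1.000) / (7) = -0.321
  γ = (-3 - (4)·-1.755 - (1)·-0.321) / (7) = 0.620
Iteration 2:
  α = (-5 - (1.2)·-0.321 - (3.1)·0.620) / (5.3) = -1.233
  β = (-8 - (1)·-1.233 - (-4)·0.620) / (7) = -0.612
  γ = (-3 - (4)·-1.233 - (1)·-0.612) / (7) = 0.363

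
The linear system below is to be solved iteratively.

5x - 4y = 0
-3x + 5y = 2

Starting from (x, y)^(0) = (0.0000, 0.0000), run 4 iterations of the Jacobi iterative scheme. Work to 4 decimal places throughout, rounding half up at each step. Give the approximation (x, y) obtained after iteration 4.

(0.4736, 0.5920)

Iteration 1:
  x = (0 - (-4)·0.0000) / (5) = 0.0000
  y = (2 - (-3)·0.0000) / (5) = 0.4000
Iteration 2:
  x = (0 - (-4)·0.4000) / (5) = 0.3200
  y = (2 - (-3)·0.0000) / (5) = 0.4000
Iteration 3:
  x = (0 - (-4)·0.4000) / (5) = 0.3200
  y = (2 - (-3)·0.3200) / (5) = 0.5920
Iteration 4:
  x = (0 - (-4)·0.5920) / (5) = 0.4736
  y = (2 - (-3)·0.3200) / (5) = 0.5920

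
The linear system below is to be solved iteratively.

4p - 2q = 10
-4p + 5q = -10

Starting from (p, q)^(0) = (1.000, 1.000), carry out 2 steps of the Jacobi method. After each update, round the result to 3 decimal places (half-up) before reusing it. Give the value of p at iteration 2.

Iteration 1:
  p = (10 - (-2)·1.000) / (4) = 3.000
  q = (-10 - (-4)·1.000) / (5) = -1.200
Iteration 2:
  p = (10 - (-2)·-1.200) / (4) = 1.900
  q = (-10 - (-4)·3.000) / (5) = 0.400

1.900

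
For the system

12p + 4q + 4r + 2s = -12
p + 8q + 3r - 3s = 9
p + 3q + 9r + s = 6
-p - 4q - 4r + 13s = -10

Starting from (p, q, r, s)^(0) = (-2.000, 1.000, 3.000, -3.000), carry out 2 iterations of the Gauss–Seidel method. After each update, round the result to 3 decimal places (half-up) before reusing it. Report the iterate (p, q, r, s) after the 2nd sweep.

(-1.081, 0.425, 0.726, -0.498)

Iteration 1:
  p = (-12 - (4)·1.000 - (4)·3.000 - (2)·-3.000) / (12) = -1.833
  q = (9 - (1)·-1.833 - (3)·3.000 - (-3)·-3.000) / (8) = -0.896
  r = (6 - (1)·-1.833 - (3)·-0.896 - (1)·-3.000) / (9) = 1.502
  s = (-10 - (-1)·-1.833 - (-4)·-0.896 - (-4)·1.502) / (13) = -0.724
Iteration 2:
  p = (-12 - (4)·-0.896 - (4)·1.502 - (2)·-0.724) / (12) = -1.081
  q = (9 - (1)·-1.081 - (3)·1.502 - (-3)·-0.724) / (8) = 0.425
  r = (6 - (1)·-1.081 - (3)·0.425 - (1)·-0.724) / (9) = 0.726
  s = (-10 - (-1)·-1.081 - (-4)·0.425 - (-4)·0.726) / (13) = -0.498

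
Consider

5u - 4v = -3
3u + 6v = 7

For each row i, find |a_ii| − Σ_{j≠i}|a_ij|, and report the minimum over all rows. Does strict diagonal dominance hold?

row 1: |5| − (4) = 1
row 2: |6| − (3) = 3
minimum over rows = 1 → strictly diagonally dominant (convergence guaranteed)

1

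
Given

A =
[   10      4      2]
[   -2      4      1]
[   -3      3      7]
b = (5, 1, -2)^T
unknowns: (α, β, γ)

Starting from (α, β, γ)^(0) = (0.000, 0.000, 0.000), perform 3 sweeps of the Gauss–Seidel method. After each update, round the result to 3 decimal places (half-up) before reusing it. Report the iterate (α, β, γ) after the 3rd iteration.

Iteration 1:
  α = (5 - (4)·0.000 - (2)·0.000) / (10) = 0.500
  β = (1 - (-2)·0.500 - (1)·0.000) / (4) = 0.500
  γ = (-2 - (-3)·0.500 - (3)·0.500) / (7) = -0.286
Iteration 2:
  α = (5 - (4)·0.500 - (2)·-0.286) / (10) = 0.357
  β = (1 - (-2)·0.357 - (1)·-0.286) / (4) = 0.500
  γ = (-2 - (-3)·0.357 - (3)·0.500) / (7) = -0.347
Iteration 3:
  α = (5 - (4)·0.500 - (2)·-0.347) / (10) = 0.369
  β = (1 - (-2)·0.369 - (1)·-0.347) / (4) = 0.521
  γ = (-2 - (-3)·0.369 - (3)·0.521) / (7) = -0.351

(0.369, 0.521, -0.351)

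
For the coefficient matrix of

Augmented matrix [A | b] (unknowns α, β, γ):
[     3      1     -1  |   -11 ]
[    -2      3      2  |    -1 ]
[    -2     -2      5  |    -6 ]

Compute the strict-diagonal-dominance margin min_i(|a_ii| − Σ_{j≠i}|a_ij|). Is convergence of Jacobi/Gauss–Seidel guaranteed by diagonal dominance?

row 1: |3| − (1+1) = 1
row 2: |3| − (2+2) = -1
row 3: |5| − (2+2) = 1
minimum over rows = -1 → not strictly diagonally dominant

-1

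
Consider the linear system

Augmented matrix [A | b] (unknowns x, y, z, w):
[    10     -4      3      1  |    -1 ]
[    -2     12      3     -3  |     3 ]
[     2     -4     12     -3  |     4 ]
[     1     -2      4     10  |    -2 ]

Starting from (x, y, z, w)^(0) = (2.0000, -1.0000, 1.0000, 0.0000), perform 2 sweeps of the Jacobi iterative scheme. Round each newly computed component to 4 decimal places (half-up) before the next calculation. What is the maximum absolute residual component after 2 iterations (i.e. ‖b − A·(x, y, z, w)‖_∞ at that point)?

Iteration 1:
  x = (-1 - (-4)·-1.0000 - (3)·1.0000 - (1)·0.0000) / (10) = -0.8000
  y = (3 - (-2)·2.0000 - (3)·1.0000 - (-3)·0.0000) / (12) = 0.3333
  z = (4 - (2)·2.0000 - (-4)·-1.0000 - (-3)·0.0000) / (12) = -0.3333
  w = (-2 - (1)·2.0000 - (-2)·-1.0000 - (4)·1.0000) / (10) = -1.0000
Iteration 2:
  x = (-1 - (-4)·0.3333 - (3)·-0.3333 - (1)·-1.0000) / (10) = 0.2333
  y = (3 - (-2)·-0.8000 - (3)·-0.3333 - (-3)·-1.0000) / (12) = -0.0500
  z = (4 - (2)·-0.8000 - (-4)·0.3333 - (-3)·-1.0000) / (12) = 0.3278
  w = (-2 - (1)·-0.8000 - (-2)·0.3333 - (4)·-0.3333) / (10) = 0.0800
Residual b − A·x = (-4.5964, 3.3232, -0.3602, -4.4445); ∞-norm = 4.5964

4.5964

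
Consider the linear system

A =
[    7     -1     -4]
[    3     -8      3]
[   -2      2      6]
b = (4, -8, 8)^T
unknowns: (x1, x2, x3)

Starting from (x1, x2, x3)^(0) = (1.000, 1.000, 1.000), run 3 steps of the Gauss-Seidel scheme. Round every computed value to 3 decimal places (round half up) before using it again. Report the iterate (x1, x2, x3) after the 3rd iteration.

Iteration 1:
  x1 = (4 - (-1)·1.000 - (-4)·1.000) / (7) = 1.286
  x2 = (-8 - (3)·1.286 - (3)·1.000) / (-8) = 1.857
  x3 = (8 - (-2)·1.286 - (2)·1.857) / (6) = 1.143
Iteration 2:
  x1 = (4 - (-1)·1.857 - (-4)·1.143) / (7) = 1.490
  x2 = (-8 - (3)·1.490 - (3)·1.143) / (-8) = 1.987
  x3 = (8 - (-2)·1.490 - (2)·1.987) / (6) = 1.168
Iteration 3:
  x1 = (4 - (-1)·1.987 - (-4)·1.168) / (7) = 1.523
  x2 = (-8 - (3)·1.523 - (3)·1.168) / (-8) = 2.009
  x3 = (8 - (-2)·1.523 - (2)·2.009) / (6) = 1.171

(1.523, 2.009, 1.171)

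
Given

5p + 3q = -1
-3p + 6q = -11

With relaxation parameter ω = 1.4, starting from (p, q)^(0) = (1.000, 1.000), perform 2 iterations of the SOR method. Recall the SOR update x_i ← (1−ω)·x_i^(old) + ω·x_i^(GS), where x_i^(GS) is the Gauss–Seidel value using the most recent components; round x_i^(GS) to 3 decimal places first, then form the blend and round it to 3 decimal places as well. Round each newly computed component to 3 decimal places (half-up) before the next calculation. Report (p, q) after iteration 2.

(3.713, 1.644)

Iteration 1:
  p: GS value = (-1 - (3)·1.000) / (5) = -0.800;  p ← (1−ω)·1.000 + ω·-0.800 = -1.520
  q: GS value = (-11 - (-3)·-1.520) / (6) = -2.593;  q ← (1−ω)·1.000 + ω·-2.593 = -4.030
Iteration 2:
  p: GS value = (-1 - (3)·-4.030) / (5) = 2.218;  p ← (1−ω)·-1.520 + ω·2.218 = 3.713
  q: GS value = (-11 - (-3)·3.713) / (6) = 0.023;  q ← (1−ω)·-4.030 + ω·0.023 = 1.644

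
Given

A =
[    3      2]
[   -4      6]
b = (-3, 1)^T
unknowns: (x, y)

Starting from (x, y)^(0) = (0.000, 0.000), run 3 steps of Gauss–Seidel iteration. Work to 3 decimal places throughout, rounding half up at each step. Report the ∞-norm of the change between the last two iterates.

0.148

Iteration 1:
  x = (-3 - (2)·0.000) / (3) = -1.000
  y = (1 - (-4)·-1.000) / (6) = -0.500
Iteration 2:
  x = (-3 - (2)·-0.500) / (3) = -0.667
  y = (1 - (-4)·-0.667) / (6) = -0.278
Iteration 3:
  x = (-3 - (2)·-0.278) / (3) = -0.815
  y = (1 - (-4)·-0.815) / (6) = -0.377
Change: (-0.148, -0.099) → max |·| = 0.148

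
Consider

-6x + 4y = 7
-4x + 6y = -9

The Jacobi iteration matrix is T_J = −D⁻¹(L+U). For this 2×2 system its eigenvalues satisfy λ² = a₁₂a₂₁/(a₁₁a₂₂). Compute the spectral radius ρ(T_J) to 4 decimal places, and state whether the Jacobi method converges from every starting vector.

a₁₂a₂₁/(a₁₁a₂₂) = (4)·(-4) / ((-6)·(6)) = 0.444444
ρ = √|0.444444| = √0.444444 = 0.6667
ρ < 1, so Jacobi converges

0.6667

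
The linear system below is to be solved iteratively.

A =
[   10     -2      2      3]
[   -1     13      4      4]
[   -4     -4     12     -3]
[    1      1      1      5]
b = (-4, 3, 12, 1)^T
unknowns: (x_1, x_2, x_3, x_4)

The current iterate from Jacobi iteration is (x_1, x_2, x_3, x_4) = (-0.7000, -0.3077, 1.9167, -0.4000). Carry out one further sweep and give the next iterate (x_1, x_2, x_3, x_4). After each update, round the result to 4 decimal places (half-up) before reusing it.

(-0.7249, -0.2898, 0.5641, 0.0182)

One sweep:
  x_1 = (-4 - (-2)·-0.3077 - (2)·1.9167 - (3)·-0.4000) / (10) = -0.7249
  x_2 = (3 - (-1)·-0.7000 - (4)·1.9167 - (4)·-0.4000) / (13) = -0.2898
  x_3 = (12 - (-4)·-0.7000 - (-4)·-0.3077 - (-3)·-0.4000) / (12) = 0.5641
  x_4 = (1 - (1)·-0.7000 - (1)·-0.3077 - (1)·1.9167) / (5) = 0.0182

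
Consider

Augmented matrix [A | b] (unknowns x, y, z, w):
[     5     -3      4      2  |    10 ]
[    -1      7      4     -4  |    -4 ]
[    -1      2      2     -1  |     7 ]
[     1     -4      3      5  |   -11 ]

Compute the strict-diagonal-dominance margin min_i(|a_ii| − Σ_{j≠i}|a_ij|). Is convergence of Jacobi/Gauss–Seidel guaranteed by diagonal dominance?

-4

row 1: |5| − (3+4+2) = -4
row 2: |7| − (1+4+4) = -2
row 3: |2| − (1+2+1) = -2
row 4: |5| − (1+4+3) = -3
minimum over rows = -4 → not strictly diagonally dominant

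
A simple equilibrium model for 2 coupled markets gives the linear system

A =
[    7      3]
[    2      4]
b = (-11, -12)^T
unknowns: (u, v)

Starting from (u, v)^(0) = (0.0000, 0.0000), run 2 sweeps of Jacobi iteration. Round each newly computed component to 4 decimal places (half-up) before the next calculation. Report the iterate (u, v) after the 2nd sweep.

(-0.2857, -2.2143)

Iteration 1:
  u = (-11 - (3)·0.0000) / (7) = -1.5714
  v = (-12 - (2)·0.0000) / (4) = -3.0000
Iteration 2:
  u = (-11 - (3)·-3.0000) / (7) = -0.2857
  v = (-12 - (2)·-1.5714) / (4) = -2.2143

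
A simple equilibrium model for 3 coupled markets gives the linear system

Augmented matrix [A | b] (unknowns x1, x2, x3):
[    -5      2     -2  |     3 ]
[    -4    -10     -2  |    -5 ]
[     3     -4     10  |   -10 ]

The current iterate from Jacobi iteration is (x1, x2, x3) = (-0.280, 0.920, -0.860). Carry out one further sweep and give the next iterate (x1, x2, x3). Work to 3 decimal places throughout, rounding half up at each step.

One sweep:
  x1 = (3 - (2)·0.920 - (-2)·-0.860) / (-5) = 0.112
  x2 = (-5 - (-4)·-0.280 - (-2)·-0.860) / (-10) = 0.784
  x3 = (-10 - (3)·-0.280 - (-4)·0.920) / (10) = -0.548

(0.112, 0.784, -0.548)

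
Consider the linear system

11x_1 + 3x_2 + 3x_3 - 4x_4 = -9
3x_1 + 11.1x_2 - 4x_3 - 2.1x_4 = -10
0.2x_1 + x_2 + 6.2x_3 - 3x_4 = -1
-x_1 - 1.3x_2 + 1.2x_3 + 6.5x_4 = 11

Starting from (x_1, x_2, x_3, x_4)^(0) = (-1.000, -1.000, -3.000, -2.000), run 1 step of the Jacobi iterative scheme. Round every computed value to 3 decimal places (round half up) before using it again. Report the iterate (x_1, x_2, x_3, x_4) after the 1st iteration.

(-0.455, -2.090, -0.935, 1.892)

Iteration 1:
  x_1 = (-9 - (3)·-1.000 - (3)·-3.000 - (-4)·-2.000) / (11) = -0.455
  x_2 = (-10 - (3)·-1.000 - (-4)·-3.000 - (-2.1)·-2.000) / (11.1) = -2.090
  x_3 = (-1 - (0.2)·-1.000 - (1)·-1.000 - (-3)·-2.000) / (6.2) = -0.935
  x_4 = (11 - (-1)·-1.000 - (-1.3)·-1.000 - (1.2)·-3.000) / (6.5) = 1.892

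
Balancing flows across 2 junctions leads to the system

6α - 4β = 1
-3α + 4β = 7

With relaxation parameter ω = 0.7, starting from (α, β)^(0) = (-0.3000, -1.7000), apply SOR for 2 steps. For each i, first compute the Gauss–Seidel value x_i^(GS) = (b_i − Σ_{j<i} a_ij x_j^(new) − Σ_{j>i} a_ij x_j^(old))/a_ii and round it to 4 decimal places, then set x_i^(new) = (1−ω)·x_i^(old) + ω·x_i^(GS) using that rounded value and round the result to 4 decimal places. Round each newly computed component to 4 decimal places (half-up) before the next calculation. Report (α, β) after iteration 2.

(0.0325, 1.3358)

Iteration 1:
  α: GS value = (1 - (-4)·-1.7000) / (6) = -0.9667;  α ← (1−ω)·-0.3000 + ω·-0.9667 = -0.7667
  β: GS value = (7 - (-3)·-0.7667) / (4) = 1.1750;  β ← (1−ω)·-1.7000 + ω·1.1750 = 0.3125
Iteration 2:
  α: GS value = (1 - (-4)·0.3125) / (6) = 0.3750;  α ← (1−ω)·-0.7667 + ω·0.3750 = 0.0325
  β: GS value = (7 - (-3)·0.0325) / (4) = 1.7744;  β ← (1−ω)·0.3125 + ω·1.7744 = 1.3358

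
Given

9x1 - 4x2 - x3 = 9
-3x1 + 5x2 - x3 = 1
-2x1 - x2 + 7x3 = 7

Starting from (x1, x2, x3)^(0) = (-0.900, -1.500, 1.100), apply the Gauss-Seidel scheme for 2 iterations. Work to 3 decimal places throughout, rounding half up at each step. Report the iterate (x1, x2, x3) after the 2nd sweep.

Iteration 1:
  x1 = (9 - (-4)·-1.500 - (-1)·1.100) / (9) = 0.456
  x2 = (1 - (-3)·0.456 - (-1)·1.100) / (5) = 0.694
  x3 = (7 - (-2)·0.456 - (-1)·0.694) / (7) = 1.229
Iteration 2:
  x1 = (9 - (-4)·0.694 - (-1)·1.229) / (9) = 1.445
  x2 = (1 - (-3)·1.445 - (-1)·1.229) / (5) = 1.313
  x3 = (7 - (-2)·1.445 - (-1)·1.313) / (7) = 1.600

(1.445, 1.313, 1.600)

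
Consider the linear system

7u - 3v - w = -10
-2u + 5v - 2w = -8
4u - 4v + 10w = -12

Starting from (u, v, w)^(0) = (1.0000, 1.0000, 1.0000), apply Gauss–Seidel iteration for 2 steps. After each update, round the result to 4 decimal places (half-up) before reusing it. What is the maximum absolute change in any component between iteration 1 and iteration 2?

1.5671

Iteration 1:
  u = (-10 - (-3)·1.0000 - (-1)·1.0000) / (7) = -0.8571
  v = (-8 - (-2)·-0.8571 - (-2)·1.0000) / (5) = -1.5428
  w = (-12 - (4)·-0.8571 - (-4)·-1.5428) / (10) = -1.4743
Iteration 2:
  u = (-10 - (-3)·-1.5428 - (-1)·-1.4743) / (7) = -2.3004
  v = (-8 - (-2)·-2.3004 - (-2)·-1.4743) / (5) = -3.1099
  w = (-12 - (4)·-2.3004 - (-4)·-3.1099) / (10) = -1.5238
Change: (-1.4433, -1.5671, -0.0495) → max |·| = 1.5671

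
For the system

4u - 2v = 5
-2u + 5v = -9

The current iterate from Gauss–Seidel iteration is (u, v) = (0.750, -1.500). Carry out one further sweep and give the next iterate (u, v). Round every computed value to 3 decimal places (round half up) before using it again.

One sweep:
  u = (5 - (-2)·-1.500) / (4) = 0.500
  v = (-9 - (-2)·0.500) / (5) = -1.600

(0.500, -1.600)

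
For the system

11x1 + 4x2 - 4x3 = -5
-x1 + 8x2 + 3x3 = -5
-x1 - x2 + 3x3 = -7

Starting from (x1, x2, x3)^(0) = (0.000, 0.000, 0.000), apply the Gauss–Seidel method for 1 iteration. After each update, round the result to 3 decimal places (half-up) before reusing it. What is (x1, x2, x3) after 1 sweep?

Iteration 1:
  x1 = (-5 - (4)·0.000 - (-4)·0.000) / (11) = -0.455
  x2 = (-5 - (-1)·-0.455 - (3)·0.000) / (8) = -0.682
  x3 = (-7 - (-1)·-0.455 - (-1)·-0.682) / (3) = -2.712

(-0.455, -0.682, -2.712)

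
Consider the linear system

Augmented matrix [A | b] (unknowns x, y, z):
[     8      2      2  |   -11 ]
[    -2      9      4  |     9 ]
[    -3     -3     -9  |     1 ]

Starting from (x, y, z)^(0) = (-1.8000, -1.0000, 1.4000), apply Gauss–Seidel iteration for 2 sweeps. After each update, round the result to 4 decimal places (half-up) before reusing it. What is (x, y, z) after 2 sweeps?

(-1.4785, 0.5097, 0.2118)

Iteration 1:
  x = (-11 - (2)·-1.0000 - (2)·1.4000) / (8) = -1.4750
  y = (9 - (-2)·-1.4750 - (4)·1.4000) / (9) = 0.0500
  z = (1 - (-3)·-1.4750 - (-3)·0.0500) / (-9) = 0.3639
Iteration 2:
  x = (-11 - (2)·0.0500 - (2)·0.3639) / (8) = -1.4785
  y = (9 - (-2)·-1.4785 - (4)·0.3639) / (9) = 0.5097
  z = (1 - (-3)·-1.4785 - (-3)·0.5097) / (-9) = 0.2118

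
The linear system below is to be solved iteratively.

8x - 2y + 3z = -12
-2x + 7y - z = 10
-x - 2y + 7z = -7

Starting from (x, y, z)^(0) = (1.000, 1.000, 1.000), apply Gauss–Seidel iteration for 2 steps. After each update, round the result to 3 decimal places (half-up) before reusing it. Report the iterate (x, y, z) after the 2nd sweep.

Iteration 1:
  x = (-12 - (-2)·1.000 - (3)·1.000) / (8) = -1.625
  y = (10 - (-2)·-1.625 - (-1)·1.000) / (7) = 1.107
  z = (-7 - (-1)·-1.625 - (-2)·1.107) / (7) = -0.916
Iteration 2:
  x = (-12 - (-2)·1.107 - (3)·-0.916) / (8) = -0.880
  y = (10 - (-2)·-0.880 - (-1)·-0.916) / (7) = 1.046
  z = (-7 - (-1)·-0.880 - (-2)·1.046) / (7) = -0.827

(-0.880, 1.046, -0.827)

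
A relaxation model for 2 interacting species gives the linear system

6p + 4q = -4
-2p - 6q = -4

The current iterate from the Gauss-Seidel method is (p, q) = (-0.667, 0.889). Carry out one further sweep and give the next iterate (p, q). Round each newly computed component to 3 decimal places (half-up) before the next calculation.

(-1.259, 1.086)

One sweep:
  p = (-4 - (4)·0.889) / (6) = -1.259
  q = (-4 - (-2)·-1.259) / (-6) = 1.086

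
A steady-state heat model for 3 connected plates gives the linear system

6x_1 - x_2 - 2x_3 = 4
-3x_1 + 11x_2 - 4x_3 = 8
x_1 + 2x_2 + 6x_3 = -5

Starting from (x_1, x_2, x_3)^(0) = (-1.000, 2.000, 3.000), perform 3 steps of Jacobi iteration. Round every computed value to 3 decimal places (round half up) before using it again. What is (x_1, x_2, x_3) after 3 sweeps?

Iteration 1:
  x_1 = (4 - (-1)·2.000 - (-2)·3.000) / (6) = 2.000
  x_2 = (8 - (-3)·-1.000 - (-4)·3.000) / (11) = 1.545
  x_3 = (-5 - (1)·-1.000 - (2)·2.000) / (6) = -1.333
Iteration 2:
  x_1 = (4 - (-1)·1.545 - (-2)·-1.333) / (6) = 0.480
  x_2 = (8 - (-3)·2.000 - (-4)·-1.333) / (11) = 0.788
  x_3 = (-5 - (1)·2.000 - (2)·1.545) / (6) = -1.682
Iteration 3:
  x_1 = (4 - (-1)·0.788 - (-2)·-1.682) / (6) = 0.237
  x_2 = (8 - (-3)·0.480 - (-4)·-1.682) / (11) = 0.247
  x_3 = (-5 - (1)·0.480 - (2)·0.788) / (6) = -1.176

(0.237, 0.247, -1.176)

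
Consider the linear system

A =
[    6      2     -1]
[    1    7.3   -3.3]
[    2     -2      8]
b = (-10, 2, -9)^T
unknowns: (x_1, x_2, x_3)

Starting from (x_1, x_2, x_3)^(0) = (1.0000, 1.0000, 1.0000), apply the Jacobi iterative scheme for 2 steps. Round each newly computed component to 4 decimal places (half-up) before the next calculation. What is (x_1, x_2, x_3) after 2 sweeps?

(-2.0505, 0.0165, -0.5194)

Iteration 1:
  x_1 = (-10 - (2)·1.0000 - (-1)·1.0000) / (6) = -1.8333
  x_2 = (2 - (1)·1.0000 - (-3.3)·1.0000) / (7.3) = 0.5890
  x_3 = (-9 - (2)·1.0000 - (-2)·1.0000) / (8) = -1.1250
Iteration 2:
  x_1 = (-10 - (2)·0.5890 - (-1)·-1.1250) / (6) = -2.0505
  x_2 = (2 - (1)·-1.8333 - (-3.3)·-1.1250) / (7.3) = 0.0165
  x_3 = (-9 - (2)·-1.8333 - (-2)·0.5890) / (8) = -0.5194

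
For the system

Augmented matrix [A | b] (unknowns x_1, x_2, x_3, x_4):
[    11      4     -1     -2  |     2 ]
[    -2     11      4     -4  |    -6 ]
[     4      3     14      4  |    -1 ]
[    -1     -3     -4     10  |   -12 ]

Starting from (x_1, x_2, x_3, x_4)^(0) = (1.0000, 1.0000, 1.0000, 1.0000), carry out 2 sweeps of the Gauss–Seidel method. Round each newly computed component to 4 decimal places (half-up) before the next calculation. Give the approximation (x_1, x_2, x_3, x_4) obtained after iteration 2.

Iteration 1:
  x_1 = (2 - (4)·1.0000 - (-1)·1.0000 - (-2)·1.0000) / (11) = 0.0909
  x_2 = (-6 - (-2)·0.0909 - (4)·1.0000 - (-4)·1.0000) / (11) = -0.5289
  x_3 = (-1 - (4)·0.0909 - (3)·-0.5289 - (4)·1.0000) / (14) = -0.2698
  x_4 = (-12 - (-1)·0.0909 - (-3)·-0.5289 - (-4)·-0.2698) / (10) = -1.4575
Iteration 2:
  x_1 = (2 - (4)·-0.5289 - (-1)·-0.2698 - (-2)·-1.4575) / (11) = 0.0846
  x_2 = (-6 - (-2)·0.0846 - (4)·-0.2698 - (-4)·-1.4575) / (11) = -0.9620
  x_3 = (-1 - (4)·0.0846 - (3)·-0.9620 - (4)·-1.4575) / (14) = 0.5270
  x_4 = (-12 - (-1)·0.0846 - (-3)·-0.9620 - (-4)·0.5270) / (10) = -1.2693

(0.0846, -0.9620, 0.5270, -1.2693)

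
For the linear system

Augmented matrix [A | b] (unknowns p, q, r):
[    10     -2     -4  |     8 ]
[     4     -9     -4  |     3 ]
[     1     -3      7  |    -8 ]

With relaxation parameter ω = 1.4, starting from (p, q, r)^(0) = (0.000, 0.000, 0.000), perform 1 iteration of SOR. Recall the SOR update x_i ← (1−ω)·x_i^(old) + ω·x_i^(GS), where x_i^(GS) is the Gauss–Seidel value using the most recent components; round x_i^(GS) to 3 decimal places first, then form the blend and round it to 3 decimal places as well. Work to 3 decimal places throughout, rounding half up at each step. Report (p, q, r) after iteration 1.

(1.120, 0.230, -1.686)

Iteration 1:
  p: GS value = (8 - (-2)·0.000 - (-4)·0.000) / (10) = 0.800;  p ← (1−ω)·0.000 + ω·0.800 = 1.120
  q: GS value = (3 - (4)·1.120 - (-4)·0.000) / (-9) = 0.164;  q ← (1−ω)·0.000 + ω·0.164 = 0.230
  r: GS value = (-8 - (1)·1.120 - (-3)·0.230) / (7) = -1.204;  r ← (1−ω)·0.000 + ω·-1.204 = -1.686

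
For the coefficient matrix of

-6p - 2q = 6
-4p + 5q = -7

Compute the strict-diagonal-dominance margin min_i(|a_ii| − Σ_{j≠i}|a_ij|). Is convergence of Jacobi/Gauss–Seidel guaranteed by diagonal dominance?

row 1: |-6| − (2) = 4
row 2: |5| − (4) = 1
minimum over rows = 1 → strictly diagonally dominant (convergence guaranteed)

1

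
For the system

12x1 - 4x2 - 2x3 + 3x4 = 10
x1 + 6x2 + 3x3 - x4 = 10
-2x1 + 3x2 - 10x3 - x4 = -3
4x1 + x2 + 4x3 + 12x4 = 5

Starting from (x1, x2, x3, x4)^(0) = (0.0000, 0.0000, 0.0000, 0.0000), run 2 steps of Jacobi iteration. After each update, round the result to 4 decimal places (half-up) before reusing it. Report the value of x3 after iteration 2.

0.5917

Iteration 1:
  x1 = (10 - (-4)·0.0000 - (-2)·0.0000 - (3)·0.0000) / (12) = 0.8333
  x2 = (10 - (1)·0.0000 - (3)·0.0000 - (-1)·0.0000) / (6) = 1.6667
  x3 = (-3 - (-2)·0.0000 - (3)·0.0000 - (-1)·0.0000) / (-10) = 0.3000
  x4 = (5 - (4)·0.0000 - (1)·0.0000 - (4)·0.0000) / (12) = 0.4167
Iteration 2:
  x1 = (10 - (-4)·1.6667 - (-2)·0.3000 - (3)·0.4167) / (12) = 1.3347
  x2 = (10 - (1)·0.8333 - (3)·0.3000 - (-1)·0.4167) / (6) = 1.4472
  x3 = (-3 - (-2)·0.8333 - (3)·1.6667 - (-1)·0.4167) / (-10) = 0.5917
  x4 = (5 - (4)·0.8333 - (1)·1.6667 - (4)·0.3000) / (12) = -0.1000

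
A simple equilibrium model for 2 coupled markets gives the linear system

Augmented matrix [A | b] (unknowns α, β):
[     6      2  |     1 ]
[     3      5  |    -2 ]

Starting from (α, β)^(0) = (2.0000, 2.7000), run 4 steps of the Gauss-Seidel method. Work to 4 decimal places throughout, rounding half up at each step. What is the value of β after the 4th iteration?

-0.6197

Iteration 1:
  α = (1 - (2)·2.7000) / (6) = -0.7333
  β = (-2 - (3)·-0.7333) / (5) = 0.0400
Iteration 2:
  α = (1 - (2)·0.0400) / (6) = 0.1533
  β = (-2 - (3)·0.1533) / (5) = -0.4920
Iteration 3:
  α = (1 - (2)·-0.4920) / (6) = 0.3307
  β = (-2 - (3)·0.3307) / (5) = -0.5984
Iteration 4:
  α = (1 - (2)·-0.5984) / (6) = 0.3661
  β = (-2 - (3)·0.3661) / (5) = -0.6197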